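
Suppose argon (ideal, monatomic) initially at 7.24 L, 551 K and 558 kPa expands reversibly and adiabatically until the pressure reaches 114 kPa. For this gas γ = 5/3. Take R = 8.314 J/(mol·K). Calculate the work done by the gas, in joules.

2850 J

n = P₁V₁/(RT₁) = 558×7.24/(8.314×551) = 0.882 mol.
Adiabatic: T₂/T₁ = (P₂/P₁)^((γ−1)/γ) ⇒ T₂ = 551×(0.204)^0.400 = 292 K; V₂ = 18.8 L.
ΔU = nCvΔT = 0.882×12.5×(292−551) = -2850 J.
Q = 0 for an adiabatic process, so W = −ΔU = 2850 J.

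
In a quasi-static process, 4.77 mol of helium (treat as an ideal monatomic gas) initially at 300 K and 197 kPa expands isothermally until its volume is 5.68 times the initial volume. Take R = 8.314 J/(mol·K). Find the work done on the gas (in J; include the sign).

V₁ = nRT₁/P₁ = 4.77×8.314×300/197 = 60.4 L.
Isothermal: T stays 300 K; PV = const ⇒ V₂ = 343 L, P₂ = 34.7 kPa.
W = nRT ln(V₂/V₁) = 4.77×8.314×300×ln(5.68) = 20700 J.
Work done on the gas = −W_by = -20700 J.

-20700 J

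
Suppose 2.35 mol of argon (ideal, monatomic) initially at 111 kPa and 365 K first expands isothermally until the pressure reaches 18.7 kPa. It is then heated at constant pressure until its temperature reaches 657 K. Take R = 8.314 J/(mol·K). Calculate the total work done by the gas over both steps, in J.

V₁ = nRT₁/P₁ = 2.35×8.314×365/111 = 64.2 L.
Step 1 — Isothermal: T stays 365 K; PV = const ⇒ V₂ = 381 L, P₂ = 18.7 kPa.
ΔU = 0 (ideal gas, T constant).
W = nRT ln(V₂/V₁) = 2.35×8.314×365×ln(5.94) = 12700 J.
Q = ΔU + W = 12700 J.
State after step 1: P = 18.7 kPa, V = 381 L, T = 365 K.
Step 2 — Isobaric: P stays 18.7 kPa; V/T = const ⇒ T₂ = 657 K, V₂ = 686 L.
W = PΔV = 18.7×(686−381) kPa·L = 5710 J.
ΔU = nCvΔT = 2.35×12.5×(657−365) = 8560 J.
Q = ΔU + W = nCpΔT = 14300 J.
Net over both steps: W = 18400 J, Q = 27000 J, ΔU = 8560 J.

18400 J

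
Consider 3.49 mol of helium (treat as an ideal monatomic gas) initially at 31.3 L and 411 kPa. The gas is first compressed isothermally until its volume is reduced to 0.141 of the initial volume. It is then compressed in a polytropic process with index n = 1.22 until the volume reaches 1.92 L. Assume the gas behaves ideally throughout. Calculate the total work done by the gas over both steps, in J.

-37000 J

T₁ = P₁V₁/(nR) = 411×31.3/(3.49×8.314) = 443 K.
Step 1 — Isothermal: T stays 443 K; PV = const ⇒ V₂ = 4.41 L, P₂ = 2910 kPa.
ΔU = 0 (ideal gas, T constant).
W = nRT ln(V₂/V₁) = 3.49×8.314×443×ln(0.141) = -25200 J.
Q = ΔU + W = -25200 J.
State after step 1: P = 2910 kPa, V = 4.41 L, T = 443 K.
Step 2 — Polytropic n=1.22: T₂ = T₁(V₁/V₂)^(n−1) = 443×(2.30)^0.22 = 532 K; P₂ = P₁(V₁/V₂)^n = 8050 kPa.
W = (P₁V₁−P₂V₂)/(n−1) = (2910×4.41−8050×1.92)/0.22 = -11700 J.
ΔU = nCvΔT = 3.49×12.5×(532−443) = 3880 J.
Q = ΔU + W = -7870 J.
Net over both steps: W = -37000 J, Q = -33100 J, ΔU = 3880 J.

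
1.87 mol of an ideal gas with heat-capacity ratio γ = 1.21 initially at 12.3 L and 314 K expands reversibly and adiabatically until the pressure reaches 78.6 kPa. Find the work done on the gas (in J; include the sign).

P₁ = nRT₁/V₁ = 1.87×8.314×314/12.3 = 397 kPa.
Adiabatic: T₂/T₁ = (P₂/P₁)^((γ−1)/γ) ⇒ T₂ = 314×(0.198)^0.174 = 237 K; V₂ = 46.9 L.
ΔU = nCvΔT = 1.87×39.6×(237−314) = -5700 J.
Q = 0 for an adiabatic process, so W = −ΔU = 5700 J.
Work done on the gas = −W_by = -5700 J.

-5700 J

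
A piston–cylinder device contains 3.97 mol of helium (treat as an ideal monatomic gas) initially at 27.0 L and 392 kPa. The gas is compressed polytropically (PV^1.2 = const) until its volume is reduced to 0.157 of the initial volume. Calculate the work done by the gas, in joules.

T₁ = P₁V₁/(nR) = 392×27.0/(3.97×8.314) = 321 K.
Polytropic n=1.2: T₂ = T₁(V₁/V₂)^(n−1) = 321×(6.37)^0.20 = 464 K; P₂ = P₁(V₁/V₂)^n = 3620 kPa.
W = (P₁V₁−P₂V₂)/(n−1) = (392×27.0−3620×4.24)/0.20 = -23700 J.

-23700 J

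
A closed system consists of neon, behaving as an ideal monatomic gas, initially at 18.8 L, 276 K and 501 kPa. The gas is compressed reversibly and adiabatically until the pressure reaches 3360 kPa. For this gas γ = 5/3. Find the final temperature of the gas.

Adiabatic: T₂/T₁ = (P₂/P₁)^((γ−1)/γ) ⇒ T₂ = 276×(6.71)^0.400 = 591 K; V₂ = 6.00 L.

591 K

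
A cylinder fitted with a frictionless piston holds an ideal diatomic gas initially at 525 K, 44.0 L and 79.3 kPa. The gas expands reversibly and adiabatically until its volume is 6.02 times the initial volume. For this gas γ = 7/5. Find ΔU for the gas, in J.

n = P₁V₁/(RT₁) = 79.3×44.0/(8.314×525) = 0.799 mol.
Adiabatic: TV^(γ−1) = const ⇒ T₂ = 525×(0.166)^0.400 = 256 K; PV^γ = const ⇒ P₂ = 6.42 kPa.
For an ideal gas ΔU = nCvΔT with Cv = (5/2)R = 20.8 J/(mol·K).
ΔU = 0.799×20.8×(256−525) = -4470 J.

-4470 J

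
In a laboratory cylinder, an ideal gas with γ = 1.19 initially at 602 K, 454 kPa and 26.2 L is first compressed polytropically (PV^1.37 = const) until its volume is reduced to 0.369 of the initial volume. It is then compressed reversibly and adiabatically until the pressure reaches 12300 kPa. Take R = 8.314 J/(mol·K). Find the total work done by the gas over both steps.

n = P₁V₁/(RT₁) = 454×26.2/(8.314×602) = 2.38 mol.
Step 1 — Polytropic n=1.37: T₂ = T₁(V₁/V₂)^(n−1) = 602×(2.71)^0.37 = 871 K; P₂ = P₁(V₁/V₂)^n = 1780 kPa.
W = (P₁V₁−P₂V₂)/(n−1) = (454×26.2−1780×9.67)/0.37 = -14300 J.
ΔU = nCvΔT = 2.38×43.8×(871−602) = 27900 J.
Q = ΔU + W = 13600 J.
State after step 1: P = 1780 kPa, V = 9.67 L, T = 871 K.
Step 2 — Adiabatic: T₂/T₁ = (P₂/P₁)^((γ−1)/γ) ⇒ T₂ = 871×(6.91)^0.160 = 1190 K; V₂ = 1.90 L.
ΔU = nCvΔT = 2.38×43.8×(1190−871) = 32700 J.
Q = 0 for an adiabatic process, so W = −ΔU = -32700 J.
Net over both steps: W = -47100 J, Q = 13600 J, ΔU = 60700 J.

-47100 J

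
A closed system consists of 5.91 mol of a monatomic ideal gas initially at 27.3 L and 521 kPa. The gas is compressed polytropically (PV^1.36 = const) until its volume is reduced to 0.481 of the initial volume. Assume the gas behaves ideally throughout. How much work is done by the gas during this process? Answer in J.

T₁ = P₁V₁/(nR) = 521×27.3/(5.91×8.314) = 289 K.
Polytropic n=1.36: T₂ = T₁(V₁/V₂)^(n−1) = 289×(2.08)^0.36 = 377 K; P₂ = P₁(V₁/V₂)^n = 1410 kPa.
W = (P₁V₁−P₂V₂)/(n−1) = (521×27.3−1410×13.1)/0.36 = -11900 J.

-11900 J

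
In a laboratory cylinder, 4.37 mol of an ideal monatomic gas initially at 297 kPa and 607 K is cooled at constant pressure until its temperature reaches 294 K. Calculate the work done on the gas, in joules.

11400 J

V₁ = nRT₁/P₁ = 4.37×8.314×607/297 = 74.3 L.
Isobaric: P stays 297 kPa; V/T = const ⇒ T₂ = 294 K, V₂ = 36.0 L.
W = PΔV = 297×(36.0−74.3) kPa·L = -11400 J.
Work done on the gas = −W_by = 11400 J.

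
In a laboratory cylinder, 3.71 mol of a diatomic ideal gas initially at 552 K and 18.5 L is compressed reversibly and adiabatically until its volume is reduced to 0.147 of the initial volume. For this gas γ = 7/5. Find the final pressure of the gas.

P₁ = nRT₁/V₁ = 3.71×8.314×552/18.5 = 920 kPa.
Adiabatic: TV^(γ−1) = const ⇒ T₂ = 552×(6.80)^0.400 = 1190 K; PV^γ = const ⇒ P₂ = 13500 kPa.

13500 kPa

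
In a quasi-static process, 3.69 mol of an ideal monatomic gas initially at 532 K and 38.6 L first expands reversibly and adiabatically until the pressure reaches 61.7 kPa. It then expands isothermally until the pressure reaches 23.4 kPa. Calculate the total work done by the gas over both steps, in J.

20500 J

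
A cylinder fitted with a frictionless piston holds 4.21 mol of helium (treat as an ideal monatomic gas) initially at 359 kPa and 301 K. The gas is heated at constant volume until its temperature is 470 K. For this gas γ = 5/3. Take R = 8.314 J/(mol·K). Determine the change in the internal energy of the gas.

8870 J

V₁ = nRT₁/P₁ = 4.21×8.314×301/359 = 29.3 L.
Isochoric: V stays 29.3 L; P/T = const ⇒ T₂ = 470 K, P₂ = 561 kPa.
For an ideal gas ΔU = nCvΔT with Cv = (3/2)R = 12.5 J/(mol·K).
ΔU = 4.21×12.5×(470−301) = 8870 J.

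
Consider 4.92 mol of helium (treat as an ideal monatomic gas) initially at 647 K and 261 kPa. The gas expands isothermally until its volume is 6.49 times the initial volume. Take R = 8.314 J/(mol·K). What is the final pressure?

40.2 kPa

V₁ = nRT₁/P₁ = 4.92×8.314×647/261 = 101 L.
Isothermal: T stays 647 K; PV = const ⇒ V₂ = 658 L, P₂ = 40.2 kPa.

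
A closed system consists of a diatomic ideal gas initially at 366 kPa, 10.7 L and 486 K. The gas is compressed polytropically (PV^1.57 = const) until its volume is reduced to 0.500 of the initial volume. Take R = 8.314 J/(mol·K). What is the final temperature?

721 K

Polytropic n=1.57: T₂ = T₁(V₁/V₂)^(n−1) = 486×(2.00)^0.57 = 721 K; P₂ = P₁(V₁/V₂)^n = 1090 kPa.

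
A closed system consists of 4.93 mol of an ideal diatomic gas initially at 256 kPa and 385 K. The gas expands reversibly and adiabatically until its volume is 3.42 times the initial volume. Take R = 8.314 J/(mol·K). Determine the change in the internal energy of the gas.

V₁ = nRT₁/P₁ = 4.93×8.314×385/256 = 61.6 L.
Adiabatic: TV^(γ−1) = const ⇒ T₂ = 385×(0.292)^0.400 = 235 K; PV^γ = const ⇒ P₂ = 45.8 kPa.
For an ideal gas ΔU = nCvΔT with Cv = (5/2)R = 20.8 J/(mol·K).
ΔU = 4.93×20.8×(235−385) = -15300 J.

-15300 J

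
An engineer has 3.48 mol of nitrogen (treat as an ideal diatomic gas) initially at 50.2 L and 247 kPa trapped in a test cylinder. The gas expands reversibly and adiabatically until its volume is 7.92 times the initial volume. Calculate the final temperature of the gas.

T₁ = P₁V₁/(nR) = 247×50.2/(3.48×8.314) = 429 K.
Adiabatic: TV^(γ−1) = const ⇒ T₂ = 429×(0.126)^0.400 = 187 K; PV^γ = const ⇒ P₂ = 13.6 kPa.

187 K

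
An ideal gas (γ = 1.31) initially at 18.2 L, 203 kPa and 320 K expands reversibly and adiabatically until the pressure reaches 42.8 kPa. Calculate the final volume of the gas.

59.7 L

Adiabatic: T₂/T₁ = (P₂/P₁)^((γ−1)/γ) ⇒ T₂ = 320×(0.211)^0.237 = 221 K; V₂ = 59.7 L.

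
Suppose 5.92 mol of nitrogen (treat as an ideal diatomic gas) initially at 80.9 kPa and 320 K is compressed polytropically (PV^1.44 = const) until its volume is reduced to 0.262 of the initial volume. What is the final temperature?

577 K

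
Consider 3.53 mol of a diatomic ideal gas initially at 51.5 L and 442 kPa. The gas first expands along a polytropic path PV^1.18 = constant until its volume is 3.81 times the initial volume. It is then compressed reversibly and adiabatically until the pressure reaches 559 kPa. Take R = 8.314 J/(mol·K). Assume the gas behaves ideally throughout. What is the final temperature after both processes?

1020 K

T₁ = P₁V₁/(nR) = 442×51.5/(3.53×8.314) = 776 K.
Step 1 — Polytropic n=1.18: T₂ = T₁(V₁/V₂)^(n−1) = 776×(0.262)^0.18 = 610 K; P₂ = P₁(V₁/V₂)^n = 91.2 kPa.
W = (P₁V₁−P₂V₂)/(n−1) = (442×51.5−91.2×196)/0.18 = 27100 J.
ΔU = nCvΔT = 3.53×20.8×(610−776) = -12200 J.
Q = ΔU + W = 14900 J.
State after step 1: P = 91.2 kPa, V = 196 L, T = 610 K.
Step 2 — Adiabatic: T₂/T₁ = (P₂/P₁)^((γ−1)/γ) ⇒ T₂ = 610×(6.13)^0.286 = 1020 K; V₂ = 53.7 L.
ΔU = nCvΔT = 3.53×20.8×(1020−610) = 30400 J.
Q = 0 for an adiabatic process, so W = −ΔU = -30400 J.
Net over both steps: W = -3300 J, Q = 14900 J, ΔU = 18200 J.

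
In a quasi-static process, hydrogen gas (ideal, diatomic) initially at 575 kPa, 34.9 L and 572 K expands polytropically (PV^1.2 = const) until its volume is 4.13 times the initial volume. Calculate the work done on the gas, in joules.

n = P₁V₁/(RT₁) = 575×34.9/(8.314×572) = 4.22 mol.
Polytropic n=1.2: T₂ = T₁(V₁/V₂)^(n−1) = 572×(0.242)^0.20 = 431 K; P₂ = P₁(V₁/V₂)^n = 105 kPa.
W = (P₁V₁−P₂V₂)/(n−1) = (575×34.9−105×144)/0.20 = 24800 J.
Work done on the gas = −W_by = -24800 J.

-24800 J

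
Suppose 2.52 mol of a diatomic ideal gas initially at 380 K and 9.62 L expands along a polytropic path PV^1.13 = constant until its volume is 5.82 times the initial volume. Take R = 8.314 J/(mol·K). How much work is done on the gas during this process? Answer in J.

P₁ = nRT₁/V₁ = 2.52×8.314×380/9.62 = 828 kPa.
Polytropic n=1.13: T₂ = T₁(V₁/V₂)^(n−1) = 380×(0.172)^0.13 = 302 K; P₂ = P₁(V₁/V₂)^n = 113 kPa.
W = (P₁V₁−P₂V₂)/(n−1) = (828×9.62−113×56.0)/0.13 = 12500 J.
Work done on the gas = −W_by = -12500 J.

-12500 J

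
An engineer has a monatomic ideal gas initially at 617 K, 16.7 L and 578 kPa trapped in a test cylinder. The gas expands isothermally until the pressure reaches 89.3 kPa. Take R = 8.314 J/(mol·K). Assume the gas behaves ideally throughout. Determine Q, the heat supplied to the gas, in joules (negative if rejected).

n = P₁V₁/(RT₁) = 578×16.7/(8.314×617) = 1.88 mol.
Isothermal: T stays 617 K; PV = const ⇒ V₂ = 108 L, P₂ = 89.3 kPa.
ΔU = 0 (ideal gas, T constant).
W = nRT ln(V₂/V₁) = 1.88×8.314×617×ln(6.47) = 18000 J.
Q = ΔU + W = 18000 J.

18000 J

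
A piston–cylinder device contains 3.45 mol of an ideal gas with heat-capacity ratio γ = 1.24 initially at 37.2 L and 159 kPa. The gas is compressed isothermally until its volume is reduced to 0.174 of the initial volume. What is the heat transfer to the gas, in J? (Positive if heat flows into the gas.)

-10300 J

T₁ = P₁V₁/(nR) = 159×37.2/(3.45×8.314) = 206 K.
Isothermal: T stays 206 K; PV = const ⇒ V₂ = 6.47 L, P₂ = 914 kPa.
ΔU = 0 (ideal gas, T constant).
W = nRT ln(V₂/V₁) = 3.45×8.314×206×ln(0.174) = -10300 J.
Q = ΔU + W = -10300 J.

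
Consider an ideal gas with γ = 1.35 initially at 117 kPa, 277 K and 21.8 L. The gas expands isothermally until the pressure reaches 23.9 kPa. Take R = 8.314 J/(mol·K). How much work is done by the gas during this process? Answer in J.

n = P₁V₁/(RT₁) = 117×21.8/(8.314×277) = 1.11 mol.
Isothermal: T stays 277 K; PV = const ⇒ V₂ = 107 L, P₂ = 23.9 kPa.
W = nRT ln(V₂/V₁) = 1.11×8.314×277×ln(4.90) = 4050 J.

4050 J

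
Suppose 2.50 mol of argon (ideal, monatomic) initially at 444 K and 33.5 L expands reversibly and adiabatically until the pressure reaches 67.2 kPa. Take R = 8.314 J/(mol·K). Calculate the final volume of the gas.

78.1 L

P₁ = nRT₁/V₁ = 2.50×8.314×444/33.5 = 275 kPa.
Adiabatic: T₂/T₁ = (P₂/P₁)^((γ−1)/γ) ⇒ T₂ = 444×(0.244)^0.400 = 253 K; V₂ = 78.1 L.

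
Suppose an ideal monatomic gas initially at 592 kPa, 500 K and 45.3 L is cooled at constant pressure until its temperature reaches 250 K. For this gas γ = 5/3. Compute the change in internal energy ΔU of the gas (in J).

n = P₁V₁/(RT₁) = 592×45.3/(8.314×500) = 6.45 mol.
Isobaric: P stays 592 kPa; V/T = const ⇒ T₂ = 250 K, V₂ = 22.6 L.
For an ideal gas ΔU = nCvΔT with Cv = (3/2)R = 12.5 J/(mol·K).
ΔU = 6.45×12.5×(250−500) = -20100 J.

-20100 J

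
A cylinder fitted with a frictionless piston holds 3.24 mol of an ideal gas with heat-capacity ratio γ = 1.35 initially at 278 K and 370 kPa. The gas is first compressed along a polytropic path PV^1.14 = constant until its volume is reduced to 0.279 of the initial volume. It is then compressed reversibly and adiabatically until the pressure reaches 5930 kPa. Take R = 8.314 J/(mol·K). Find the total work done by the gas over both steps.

V₁ = nRT₁/P₁ = 3.24×8.314×278/370 = 20.2 L.
Step 1 — Polytropic n=1.14: T₂ = T₁(V₁/V₂)^(n−1) = 278×(3.58)^0.14 = 332 K; P₂ = P₁(V₁/V₂)^n = 1590 kPa.
W = (P₁V₁−P₂V₂)/(n−1) = (370×20.2−1590×5.65)/0.14 = -10500 J.
ΔU = nCvΔT = 3.24×23.8×(332−278) = 4190 J.
Q = ΔU + W = -6280 J.
State after step 1: P = 1590 kPa, V = 5.65 L, T = 332 K.
Step 2 — Adiabatic: T₂/T₁ = (P₂/P₁)^((γ−1)/γ) ⇒ T₂ = 332×(3.74)^0.259 = 468 K; V₂ = 2.13 L.
ΔU = nCvΔT = 3.24×23.8×(468−332) = 10400 J.
Q = 0 for an adiabatic process, so W = −ΔU = -10400 J.
Net over both steps: W = -20900 J, Q = -6280 J, ΔU = 14600 J.

-20900 J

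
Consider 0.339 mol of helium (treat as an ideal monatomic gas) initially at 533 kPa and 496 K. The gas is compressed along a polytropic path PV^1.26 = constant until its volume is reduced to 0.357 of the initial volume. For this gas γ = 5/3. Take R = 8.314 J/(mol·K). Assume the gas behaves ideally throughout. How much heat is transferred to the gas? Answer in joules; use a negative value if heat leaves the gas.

V₁ = nRT₁/P₁ = 0.339×8.314×496/533 = 2.62 L.
Polytropic n=1.26: T₂ = T₁(V₁/V₂)^(n−1) = 496×(2.80)^0.26 = 648 K; P₂ = P₁(V₁/V₂)^n = 1950 kPa.
W = (P₁V₁−P₂V₂)/(n−1) = (533×2.62−1950×0.936)/0.26 = -1650 J.
ΔU = nCvΔT = 0.339×12.5×(648−496) = 644 J.
Q = ΔU + W = -1010 J.

-1010 J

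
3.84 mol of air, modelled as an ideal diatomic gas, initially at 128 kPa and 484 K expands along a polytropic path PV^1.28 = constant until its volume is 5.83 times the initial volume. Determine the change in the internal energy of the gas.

V₁ = nRT₁/P₁ = 3.84×8.314×484/128 = 121 L.
Polytropic n=1.28: T₂ = T₁(V₁/V₂)^(n−1) = 484×(0.172)^0.28 = 295 K; P₂ = P₁(V₁/V₂)^n = 13.4 kPa.
For an ideal gas ΔU = nCvΔT with Cv = (5/2)R = 20.8 J/(mol·K).
ΔU = 3.84×20.8×(295−484) = -15100 J.

-15100 J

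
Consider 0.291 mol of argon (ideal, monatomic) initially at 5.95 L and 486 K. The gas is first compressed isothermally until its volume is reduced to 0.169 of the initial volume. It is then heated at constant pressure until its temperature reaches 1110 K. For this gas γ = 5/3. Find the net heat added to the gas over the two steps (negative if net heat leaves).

1680 J

P₁ = nRT₁/V₁ = 0.291×8.314×486/5.95 = 198 kPa.
Step 1 — Isothermal: T stays 486 K; PV = const ⇒ V₂ = 1.01 L, P₂ = 1170 kPa.
ΔU = 0 (ideal gas, T constant).
W = nRT ln(V₂/V₁) = 0.291×8.314×486×ln(0.169) = -2090 J.
Q = ΔU + W = -2090 J.
State after step 1: P = 1170 kPa, V = 1.01 L, T = 486 K.
Step 2 — Isobaric: P stays 1170 kPa; V/T = const ⇒ T₂ = 1110 K, V₂ = 2.30 L.
W = PΔV = 1170×(2.30−1.01) kPa·L = 1510 J.
ΔU = nCvΔT = 0.291×12.5×(1110−486) = 2260 J.
Q = ΔU + W = nCpΔT = 3770 J.
Net over both steps: W = -581 J, Q = 1680 J, ΔU = 2260 J.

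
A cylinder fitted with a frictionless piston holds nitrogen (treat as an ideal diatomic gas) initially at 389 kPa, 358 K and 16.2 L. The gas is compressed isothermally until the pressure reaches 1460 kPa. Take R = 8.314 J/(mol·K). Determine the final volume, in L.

4.32 L

Isothermal: T stays 358 K; PV = const ⇒ V₂ = 4.32 L, P₂ = 1460 kPa.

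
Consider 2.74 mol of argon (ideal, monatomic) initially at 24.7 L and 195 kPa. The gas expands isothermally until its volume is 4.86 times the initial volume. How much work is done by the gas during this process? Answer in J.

7620 J

T₁ = P₁V₁/(nR) = 195×24.7/(2.74×8.314) = 211 K.
Isothermal: T stays 211 K; PV = const ⇒ V₂ = 120 L, P₂ = 40.1 kPa.
W = nRT ln(V₂/V₁) = 2.74×8.314×211×ln(4.86) = 7620 J.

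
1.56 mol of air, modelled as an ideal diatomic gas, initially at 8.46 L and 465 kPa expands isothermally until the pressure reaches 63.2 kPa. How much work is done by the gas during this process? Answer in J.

T₁ = P₁V₁/(nR) = 465×8.46/(1.56×8.314) = 303 K.
Isothermal: T stays 303 K; PV = const ⇒ V₂ = 62.2 L, P₂ = 63.2 kPa.
W = nRT ln(V₂/V₁) = 1.56×8.314×303×ln(7.36) = 7850 J.

7850 J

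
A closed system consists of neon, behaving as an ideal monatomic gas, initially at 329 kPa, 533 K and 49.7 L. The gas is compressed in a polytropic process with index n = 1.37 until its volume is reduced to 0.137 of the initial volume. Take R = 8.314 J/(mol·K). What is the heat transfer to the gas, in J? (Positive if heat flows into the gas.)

-21400 J

n = P₁V₁/(RT₁) = 329×49.7/(8.314×533) = 3.69 mol.
Polytropic n=1.37: T₂ = T₁(V₁/V₂)^(n−1) = 533×(7.30)^0.37 = 1110 K; P₂ = P₁(V₁/V₂)^n = 5010 kPa.
W = (P₁V₁−P₂V₂)/(n−1) = (329×49.7−5010×6.81)/0.37 = -48000 J.
ΔU = nCvΔT = 3.69×12.5×(1110−533) = 26600 J.
Q = ΔU + W = -21400 J.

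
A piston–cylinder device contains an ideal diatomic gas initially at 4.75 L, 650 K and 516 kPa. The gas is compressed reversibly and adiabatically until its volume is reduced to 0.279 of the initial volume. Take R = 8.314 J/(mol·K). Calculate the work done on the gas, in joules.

n = P₁V₁/(RT₁) = 516×4.75/(8.314×650) = 0.454 mol.
Adiabatic: TV^(γ−1) = const ⇒ T₂ = 650×(3.58)^0.400 = 1080 K; PV^γ = const ⇒ P₂ = 3080 kPa.
ΔU = nCvΔT = 0.454×20.8×(1080−650) = 4080 J.
Q = 0 for an adiabatic process, so W = −ΔU = -4080 J.
Work done on the gas = −W_by = 4080 J.

4080 J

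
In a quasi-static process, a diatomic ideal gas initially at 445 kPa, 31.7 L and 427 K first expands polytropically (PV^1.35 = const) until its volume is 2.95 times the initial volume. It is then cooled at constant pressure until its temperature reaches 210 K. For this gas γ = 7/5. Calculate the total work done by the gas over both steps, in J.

9980 J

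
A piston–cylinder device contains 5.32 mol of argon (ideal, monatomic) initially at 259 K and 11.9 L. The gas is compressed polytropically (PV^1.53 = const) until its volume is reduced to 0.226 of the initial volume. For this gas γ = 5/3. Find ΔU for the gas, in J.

P₁ = nRT₁/V₁ = 5.32×8.314×259/11.9 = 963 kPa.
Polytropic n=1.53: T₂ = T₁(V₁/V₂)^(n−1) = 259×(4.42)^0.53 = 570 K; P₂ = P₁(V₁/V₂)^n = 9370 kPa.
For an ideal gas ΔU = nCvΔT with Cv = (3/2)R = 12.5 J/(mol·K).
ΔU = 5.32×12.5×(570−259) = 20600 J.

20600 J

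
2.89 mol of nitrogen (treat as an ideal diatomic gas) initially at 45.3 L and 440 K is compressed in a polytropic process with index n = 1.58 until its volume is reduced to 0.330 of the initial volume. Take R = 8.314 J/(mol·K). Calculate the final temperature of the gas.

837 K

P₁ = nRT₁/V₁ = 2.89×8.314×440/45.3 = 233 kPa.
Polytropic n=1.58: T₂ = T₁(V₁/V₂)^(n−1) = 440×(3.03)^0.58 = 837 K; P₂ = P₁(V₁/V₂)^n = 1350 kPa.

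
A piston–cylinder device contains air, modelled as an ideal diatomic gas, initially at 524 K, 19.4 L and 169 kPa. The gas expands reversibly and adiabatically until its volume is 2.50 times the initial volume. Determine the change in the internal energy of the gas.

-2520 J

n = P₁V₁/(RT₁) = 169×19.4/(8.314×524) = 0.753 mol.
Adiabatic: TV^(γ−1) = const ⇒ T₂ = 524×(0.400)^0.400 = 363 K; PV^γ = const ⇒ P₂ = 46.9 kPa.
For an ideal gas ΔU = nCvΔT with Cv = (5/2)R = 20.8 J/(mol·K).
ΔU = 0.753×20.8×(363−524) = -2520 J.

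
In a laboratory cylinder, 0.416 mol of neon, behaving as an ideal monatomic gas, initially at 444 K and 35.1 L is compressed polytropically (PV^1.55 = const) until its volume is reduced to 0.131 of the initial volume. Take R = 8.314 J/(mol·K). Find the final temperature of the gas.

P₁ = nRT₁/V₁ = 0.416×8.314×444/35.1 = 43.8 kPa.
Polytropic n=1.55: T₂ = T₁(V₁/V₂)^(n−1) = 444×(7.63)^0.55 = 1360 K; P₂ = P₁(V₁/V₂)^n = 1020 kPa.

1360 K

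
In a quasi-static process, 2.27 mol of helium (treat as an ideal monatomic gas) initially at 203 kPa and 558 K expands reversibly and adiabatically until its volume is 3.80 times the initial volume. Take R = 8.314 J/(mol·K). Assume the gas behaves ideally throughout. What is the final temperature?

V₁ = nRT₁/P₁ = 2.27×8.314×558/203 = 51.9 L.
Adiabatic: TV^(γ−1) = const ⇒ T₂ = 558×(0.263)^0.667 = 229 K; PV^γ = const ⇒ P₂ = 21.9 kPa.

229 K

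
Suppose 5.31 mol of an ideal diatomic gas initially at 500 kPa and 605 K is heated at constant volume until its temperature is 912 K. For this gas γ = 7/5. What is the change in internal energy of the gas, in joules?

V₁ = nRT₁/P₁ = 5.31×8.314×605/500 = 53.4 L.
Isochoric: V stays 53.4 L; P/T = const ⇒ T₂ = 912 K, P₂ = 754 kPa.
For an ideal gas ΔU = nCvΔT with Cv = (5/2)R = 20.8 J/(mol·K).
ΔU = 5.31×20.8×(912−605) = 33900 J.

33900 J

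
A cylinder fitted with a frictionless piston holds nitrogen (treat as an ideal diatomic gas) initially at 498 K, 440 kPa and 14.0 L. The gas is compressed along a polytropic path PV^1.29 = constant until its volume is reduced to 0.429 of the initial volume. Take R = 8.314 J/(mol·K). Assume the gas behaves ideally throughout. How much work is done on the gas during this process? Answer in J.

n = P₁V₁/(RT₁) = 440×14.0/(8.314×498) = 1.49 mol.
Polytropic n=1.29: T₂ = T₁(V₁/V₂)^(n−1) = 498×(2.33)^0.29 = 637 K; P₂ = P₁(V₁/V₂)^n = 1310 kPa.
W = (P₁V₁−P₂V₂)/(n−1) = (440×14.0−1310×6.01)/0.29 = -5910 J.
Work done on the gas = −W_by = 5910 J.

5910 J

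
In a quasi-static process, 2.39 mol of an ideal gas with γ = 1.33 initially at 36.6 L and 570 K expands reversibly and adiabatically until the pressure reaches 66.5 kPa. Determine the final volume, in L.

116 L

P₁ = nRT₁/V₁ = 2.39×8.314×570/36.6 = 309 kPa.
Adiabatic: T₂/T₁ = (P₂/P₁)^((γ−1)/γ) ⇒ T₂ = 570×(0.215)^0.248 = 389 K; V₂ = 116 L.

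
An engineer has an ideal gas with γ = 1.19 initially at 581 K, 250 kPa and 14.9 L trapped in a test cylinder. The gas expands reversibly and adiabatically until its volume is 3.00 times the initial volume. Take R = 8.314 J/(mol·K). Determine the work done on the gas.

n = P₁V₁/(RT₁) = 250×14.9/(8.314×581) = 0.771 mol.
Adiabatic: TV^(γ−1) = const ⇒ T₂ = 581×(0.333)^0.190 = 472 K; PV^γ = const ⇒ P₂ = 67.6 kPa.
ΔU = nCvΔT = 0.771×43.8×(472−581) = -3690 J.
Q = 0 for an adiabatic process, so W = −ΔU = 3690 J.
Work done on the gas = −W_by = -3690 J.

-3690 J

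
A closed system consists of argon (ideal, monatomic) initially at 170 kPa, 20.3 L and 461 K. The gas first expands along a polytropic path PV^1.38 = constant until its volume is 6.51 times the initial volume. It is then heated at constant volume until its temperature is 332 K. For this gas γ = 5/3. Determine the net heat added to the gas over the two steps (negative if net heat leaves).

n = P₁V₁/(RT₁) = 170×20.3/(8.314×461) = 0.900 mol.
Step 1 — Polytropic n=1.38: T₂ = T₁(V₁/V₂)^(n−1) = 461×(0.154)^0.38 = 226 K; P₂ = P₁(V₁/V₂)^n = 12.8 kPa.
W = (P₁V₁−P₂V₂)/(n−1) = (170×20.3−12.8×132)/0.38 = 4630 J.
ΔU = nCvΔT = 0.900×12.5×(226−461) = -2640 J.
Q = ΔU + W = 1990 J.
State after step 1: P = 12.8 kPa, V = 132 L, T = 226 K.
Step 2 — Isochoric: V stays 132 L; P/T = const ⇒ T₂ = 332 K, P₂ = 18.8 kPa.
W = 0 (no volume change).
ΔU = nCvΔT = 0.900×12.5×(332−226) = 1190 J.
Q = ΔU = 1190 J.
Net over both steps: W = 4630 J, Q = 3180 J, ΔU = -1450 J.

3180 J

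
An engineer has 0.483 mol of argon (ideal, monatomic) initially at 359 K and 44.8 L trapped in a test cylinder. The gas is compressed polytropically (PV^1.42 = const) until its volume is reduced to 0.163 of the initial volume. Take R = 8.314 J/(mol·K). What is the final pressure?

423 kPa

P₁ = nRT₁/V₁ = 0.483×8.314×359/44.8 = 32.2 kPa.
Polytropic n=1.42: T₂ = T₁(V₁/V₂)^(n−1) = 359×(6.13)^0.42 = 769 K; P₂ = P₁(V₁/V₂)^n = 423 kPa.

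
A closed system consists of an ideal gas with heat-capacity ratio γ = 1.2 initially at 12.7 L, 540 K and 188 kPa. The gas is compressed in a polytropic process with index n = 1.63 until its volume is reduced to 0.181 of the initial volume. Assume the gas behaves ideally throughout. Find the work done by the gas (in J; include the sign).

-7330 J

n = P₁V₁/(RT₁) = 188×12.7/(8.314×540) = 0.532 mol.
Polytropic n=1.63: T₂ = T₁(V₁/V₂)^(n−1) = 540×(5.52)^0.63 = 1590 K; P₂ = P₁(V₁/V₂)^n = 3050 kPa.
W = (P₁V₁−P₂V₂)/(n−1) = (188×12.7−3050×2.30)/0.63 = -7330 J.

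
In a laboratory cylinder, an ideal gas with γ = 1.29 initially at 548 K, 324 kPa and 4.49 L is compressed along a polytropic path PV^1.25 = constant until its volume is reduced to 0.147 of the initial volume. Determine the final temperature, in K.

Polytropic n=1.25: T₂ = T₁(V₁/V₂)^(n−1) = 548×(6.80)^0.25 = 885 K; P₂ = P₁(V₁/V₂)^n = 3560 kPa.

885 K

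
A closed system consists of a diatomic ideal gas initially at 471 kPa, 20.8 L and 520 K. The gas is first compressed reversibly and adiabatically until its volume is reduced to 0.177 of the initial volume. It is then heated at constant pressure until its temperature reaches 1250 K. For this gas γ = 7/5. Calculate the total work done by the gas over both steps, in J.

-20500 J

n = P₁V₁/(RT₁) = 471×20.8/(8.314×520) = 2.27 mol.
Step 1 — Adiabatic: TV^(γ−1) = const ⇒ T₂ = 520×(5.65)^0.400 = 1040 K; PV^γ = const ⇒ P₂ = 5320 kPa.
ΔU = nCvΔT = 2.27×20.8×(1040−520) = 24500 J.
Q = 0 for an adiabatic process, so W = −ΔU = -24500 J.
State after step 1: P = 5320 kPa, V = 3.68 L, T = 1040 K.
Step 2 — Isobaric: P stays 5320 kPa; V/T = const ⇒ T₂ = 1250 K, V₂ = 4.43 L.
W = PΔV = 5320×(4.43−3.68) kPa·L = 3970 J.
ΔU = nCvΔT = 2.27×20.8×(1250−1040) = 9920 J.
Q = ΔU + W = nCpΔT = 13900 J.
Net over both steps: W = -20500 J, Q = 13900 J, ΔU = 34400 J.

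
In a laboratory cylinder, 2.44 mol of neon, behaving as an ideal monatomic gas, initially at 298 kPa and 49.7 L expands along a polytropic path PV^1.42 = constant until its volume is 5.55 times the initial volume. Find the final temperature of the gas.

T₁ = P₁V₁/(nR) = 298×49.7/(2.44×8.314) = 730 K.
Polytropic n=1.42: T₂ = T₁(V₁/V₂)^(n−1) = 730×(0.180)^0.42 = 355 K; P₂ = P₁(V₁/V₂)^n = 26.1 kPa.

355 K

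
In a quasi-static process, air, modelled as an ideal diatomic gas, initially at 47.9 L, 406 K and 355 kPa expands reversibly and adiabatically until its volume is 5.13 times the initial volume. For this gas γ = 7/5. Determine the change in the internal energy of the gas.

-20400 J

n = P₁V₁/(RT₁) = 355×47.9/(8.314×406) = 5.04 mol.
Adiabatic: TV^(γ−1) = const ⇒ T₂ = 406×(0.195)^0.400 = 211 K; PV^γ = const ⇒ P₂ = 36.0 kPa.
For an ideal gas ΔU = nCvΔT with Cv = (5/2)R = 20.8 J/(mol·K).
ΔU = 5.04×20.8×(211−406) = -20400 J.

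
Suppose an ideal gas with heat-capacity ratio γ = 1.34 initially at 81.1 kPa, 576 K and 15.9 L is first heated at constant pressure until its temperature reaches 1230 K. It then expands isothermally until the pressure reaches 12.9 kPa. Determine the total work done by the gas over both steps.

6530 J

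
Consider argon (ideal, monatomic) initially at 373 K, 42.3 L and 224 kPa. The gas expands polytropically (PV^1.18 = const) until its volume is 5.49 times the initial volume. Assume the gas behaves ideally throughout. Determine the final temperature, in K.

275 K

Polytropic n=1.18: T₂ = T₁(V₁/V₂)^(n−1) = 373×(0.182)^0.18 = 275 K; P₂ = P₁(V₁/V₂)^n = 30.0 kPa.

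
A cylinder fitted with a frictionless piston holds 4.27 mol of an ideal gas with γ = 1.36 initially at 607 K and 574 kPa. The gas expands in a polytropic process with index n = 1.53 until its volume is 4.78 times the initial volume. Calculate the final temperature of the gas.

V₁ = nRT₁/P₁ = 4.27×8.314×607/574 = 37.5 L.
Polytropic n=1.53: T₂ = T₁(V₁/V₂)^(n−1) = 607×(0.209)^0.53 = 265 K; P₂ = P₁(V₁/V₂)^n = 52.4 kPa.

265 K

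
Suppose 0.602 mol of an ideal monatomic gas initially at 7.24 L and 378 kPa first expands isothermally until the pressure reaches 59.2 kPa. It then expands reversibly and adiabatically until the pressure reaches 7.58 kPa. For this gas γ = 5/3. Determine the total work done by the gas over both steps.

T₁ = P₁V₁/(nR) = 378×7.24/(0.602×8.314) = 547 K.
Step 1 — Isothermal: T stays 547 K; PV = const ⇒ V₂ = 46.2 L, P₂ = 59.2 kPa.
ΔU = 0 (ideal gas, T constant).
W = nRT ln(V₂/V₁) = 0.602×8.314×547×ln(6.39) = 5070 J.
Q = ΔU + W = 5070 J.
State after step 1: P = 59.2 kPa, V = 46.2 L, T = 547 K.
Step 2 — Adiabatic: T₂/T₁ = (P₂/P₁)^((γ−1)/γ) ⇒ T₂ = 547×(0.128)^0.400 = 240 K; V₂ = 159 L.
ΔU = nCvΔT = 0.602×12.5×(240−547) = -2300 J.
Q = 0 for an adiabatic process, so W = −ΔU = 2300 J.
Net over both steps: W = 7370 J, Q = 5070 J, ΔU = -2300 J.

7370 J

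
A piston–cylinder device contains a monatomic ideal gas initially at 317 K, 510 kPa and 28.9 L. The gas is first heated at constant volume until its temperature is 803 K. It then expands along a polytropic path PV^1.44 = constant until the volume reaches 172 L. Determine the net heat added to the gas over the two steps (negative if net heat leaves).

49600 J

n = P₁V₁/(RT₁) = 510×28.9/(8.314×317) = 5.59 mol.
Step 1 — Isochoric: V stays 28.9 L; P/T = const ⇒ T₂ = 803 K, P₂ = 1290 kPa.
W = 0 (no volume change).
ΔU = nCvΔT = 5.59×12.5×(803−317) = 33900 J.
Q = ΔU = 33900 J.
State after step 1: P = 1290 kPa, V = 28.9 L, T = 803 K.
Step 2 — Polytropic n=1.44: T₂ = T₁(V₁/V₂)^(n−1) = 803×(0.168)^0.44 = 366 K; P₂ = P₁(V₁/V₂)^n = 99.0 kPa.
W = (P₁V₁−P₂V₂)/(n−1) = (1290×28.9−99.0×172)/0.44 = 46100 J.
ΔU = nCvΔT = 5.59×12.5×(366−803) = -30500 J.
Q = ΔU + W = 15700 J.
Net over both steps: W = 46100 J, Q = 49600 J, ΔU = 3440 J.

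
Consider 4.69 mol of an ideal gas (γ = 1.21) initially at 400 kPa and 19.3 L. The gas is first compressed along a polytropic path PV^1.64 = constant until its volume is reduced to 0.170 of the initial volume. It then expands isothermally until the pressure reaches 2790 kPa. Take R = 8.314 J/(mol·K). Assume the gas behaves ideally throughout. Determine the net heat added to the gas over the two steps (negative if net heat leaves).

T₁ = P₁V₁/(nR) = 400×19.3/(4.69×8.314) = 198 K.
Step 1 — Polytropic n=1.64: T₂ = T₁(V₁/V₂)^(n−1) = 198×(5.88)^0.64 = 615 K; P₂ = P₁(V₁/V₂)^n = 7310 kPa.
W = (P₁V₁−P₂V₂)/(n−1) = (400×19.3−7310×3.28)/0.64 = -25400 J.
ΔU = nCvΔT = 4.69×39.6×(615−198) = 77500 J.
Q = ΔU + W = 52100 J.
State after step 1: P = 7310 kPa, V = 3.28 L, T = 615 K.
Step 2 — Isothermal: T stays 615 K; PV = const ⇒ V₂ = 8.60 L, P₂ = 2790 kPa.
ΔU = 0 (ideal gas, T constant).
W = nRT ln(V₂/V₁) = 4.69×8.314×615×ln(2.62) = 23100 J.
Q = ΔU + W = 23100 J.
Net over both steps: W = -2310 J, Q = 75200 J, ΔU = 77500 J.

75200 J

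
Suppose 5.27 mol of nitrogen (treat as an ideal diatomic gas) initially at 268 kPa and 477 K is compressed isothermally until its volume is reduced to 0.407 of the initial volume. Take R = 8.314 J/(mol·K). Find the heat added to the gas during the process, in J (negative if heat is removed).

V₁ = nRT₁/P₁ = 5.27×8.314×477/268 = 78.0 L.
Isothermal: T stays 477 K; PV = const ⇒ V₂ = 31.7 L, P₂ = 658 kPa.
ΔU = 0 (ideal gas, T constant).
W = nRT ln(V₂/V₁) = 5.27×8.314×477×ln(0.407) = -18800 J.
Q = ΔU + W = -18800 J.

-18800 J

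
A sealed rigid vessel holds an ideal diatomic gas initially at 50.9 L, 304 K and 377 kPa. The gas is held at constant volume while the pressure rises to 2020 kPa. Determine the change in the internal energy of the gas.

209000 J

n = P₁V₁/(RT₁) = 377×50.9/(8.314×304) = 7.59 mol.
Isochoric: V stays 50.9 L; P/T = const ⇒ T₂ = 1630 K, P₂ = 2020 kPa.
For an ideal gas ΔU = nCvΔT with Cv = (5/2)R = 20.8 J/(mol·K).
ΔU = 7.59×20.8×(1630−304) = 209000 J.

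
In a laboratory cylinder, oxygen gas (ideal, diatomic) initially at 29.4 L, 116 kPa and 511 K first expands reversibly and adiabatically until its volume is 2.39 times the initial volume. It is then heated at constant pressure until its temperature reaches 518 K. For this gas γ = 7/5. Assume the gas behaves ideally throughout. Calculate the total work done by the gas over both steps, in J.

3560 J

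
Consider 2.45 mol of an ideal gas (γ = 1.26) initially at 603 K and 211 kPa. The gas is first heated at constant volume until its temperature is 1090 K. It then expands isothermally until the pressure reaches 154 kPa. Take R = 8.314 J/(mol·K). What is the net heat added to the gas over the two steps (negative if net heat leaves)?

58300 J

V₁ = nRT₁/P₁ = 2.45×8.314×603/211 = 58.2 L.
Step 1 — Isochoric: V stays 58.2 L; P/T = const ⇒ T₂ = 1090 K, P₂ = 381 kPa.
W = 0 (no volume change).
ΔU = nCvΔT = 2.45×32.0×(1090−603) = 38200 J.
Q = ΔU = 38200 J.
State after step 1: P = 381 kPa, V = 58.2 L, T = 1090 K.
Step 2 — Isothermal: T stays 1090 K; PV = const ⇒ V₂ = 144 L, P₂ = 154 kPa.
ΔU = 0 (ideal gas, T constant).
W = nRT ln(V₂/V₁) = 2.45×8.314×1090×ln(2.48) = 20100 J.
Q = ΔU + W = 20100 J.
Net over both steps: W = 20100 J, Q = 58300 J, ΔU = 38200 J.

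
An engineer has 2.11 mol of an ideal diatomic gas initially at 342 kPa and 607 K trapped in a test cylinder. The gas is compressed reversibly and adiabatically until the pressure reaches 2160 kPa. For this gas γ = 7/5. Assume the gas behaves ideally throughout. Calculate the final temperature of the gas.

1030 K

V₁ = nRT₁/P₁ = 2.11×8.314×607/342 = 31.1 L.
Adiabatic: T₂/T₁ = (P₂/P₁)^((γ−1)/γ) ⇒ T₂ = 607×(6.32)^0.286 = 1030 K; V₂ = 8.35 L.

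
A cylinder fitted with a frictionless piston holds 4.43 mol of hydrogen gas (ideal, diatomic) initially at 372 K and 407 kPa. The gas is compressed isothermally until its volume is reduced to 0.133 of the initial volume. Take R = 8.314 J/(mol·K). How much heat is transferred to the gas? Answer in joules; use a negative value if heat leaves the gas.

V₁ = nRT₁/P₁ = 4.43×8.314×372/407 = 33.7 L.
Isothermal: T stays 372 K; PV = const ⇒ V₂ = 4.48 L, P₂ = 3060 kPa.
ΔU = 0 (ideal gas, T constant).
W = nRT ln(V₂/V₁) = 4.43×8.314×372×ln(0.133) = -27600 J.
Q = ΔU + W = -27600 J.

-27600 J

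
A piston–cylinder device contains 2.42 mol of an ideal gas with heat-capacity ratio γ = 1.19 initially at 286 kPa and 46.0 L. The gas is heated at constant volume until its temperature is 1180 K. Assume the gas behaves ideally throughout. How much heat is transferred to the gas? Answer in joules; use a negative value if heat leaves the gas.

55700 J

T₁ = P₁V₁/(nR) = 286×46.0/(2.42×8.314) = 654 K.
Isochoric: V stays 46.0 L; P/T = const ⇒ T₂ = 1180 K, P₂ = 516 kPa.
W = 0 (no volume change).
ΔU = nCvΔT = 2.42×43.8×(1180−654) = 55700 J.
Q = ΔU = 55700 J.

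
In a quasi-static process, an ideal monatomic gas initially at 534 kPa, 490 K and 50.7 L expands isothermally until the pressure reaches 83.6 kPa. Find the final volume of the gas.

Isothermal: T stays 490 K; PV = const ⇒ V₂ = 324 L, P₂ = 83.6 kPa.

324 L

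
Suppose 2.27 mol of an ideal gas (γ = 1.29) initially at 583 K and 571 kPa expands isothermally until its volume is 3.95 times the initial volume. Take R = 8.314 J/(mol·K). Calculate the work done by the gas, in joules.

V₁ = nRT₁/P₁ = 2.27×8.314×583/571 = 19.3 L.
Isothermal: T stays 583 K; PV = const ⇒ V₂ = 76.1 L, P₂ = 145 kPa.
W = nRT ln(V₂/V₁) = 2.27×8.314×583×ln(3.95) = 15100 J.

15100 J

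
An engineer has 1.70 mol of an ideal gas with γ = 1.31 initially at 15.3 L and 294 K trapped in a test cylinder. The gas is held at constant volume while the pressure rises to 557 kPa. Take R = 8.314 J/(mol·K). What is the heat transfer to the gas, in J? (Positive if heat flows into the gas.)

14100 J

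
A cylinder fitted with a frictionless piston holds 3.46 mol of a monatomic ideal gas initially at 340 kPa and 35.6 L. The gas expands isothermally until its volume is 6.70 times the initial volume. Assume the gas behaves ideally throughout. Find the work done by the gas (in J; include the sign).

23000 J

T₁ = P₁V₁/(nR) = 340×35.6/(3.46×8.314) = 421 K.
Isothermal: T stays 421 K; PV = const ⇒ V₂ = 239 L, P₂ = 50.7 kPa.
W = nRT ln(V₂/V₁) = 3.46×8.314×421×ln(6.70) = 23000 J.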